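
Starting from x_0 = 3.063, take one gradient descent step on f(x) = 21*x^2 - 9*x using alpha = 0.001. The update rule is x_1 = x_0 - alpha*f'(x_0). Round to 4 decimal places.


We compute the gradient at x_0 and apply the update.
f'(x) = 42*x - 9
f'(3.063) = 42*3.063 - 9 = 119.646
x_1 = 3.063 - 0.001*119.646 = 2.9434


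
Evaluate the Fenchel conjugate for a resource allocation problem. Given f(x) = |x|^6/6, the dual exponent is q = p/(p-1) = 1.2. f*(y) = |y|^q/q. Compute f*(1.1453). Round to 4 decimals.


The conjugate exponent q satisfies 1/p + 1/q = 1.
p = 6, so q = 6/(6 - 1) = 1.2
|y|^q = 1.1453^1.2 = 1.1768
f*(1.1453) = 1.1768 / 1.2 = 0.9807


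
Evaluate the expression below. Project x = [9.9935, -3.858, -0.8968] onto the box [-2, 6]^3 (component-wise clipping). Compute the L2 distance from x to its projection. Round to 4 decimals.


Project each component onto [-2, 6].
clip(9.9935) = 6.0, clip(-3.858) = -2.0, clip(-0.8968) = -0.8968
Projection = [6.0, -2.0, -0.8968]
Squared diffs: [15.948, 3.4522, 0.0]
Distance = sqrt(19.4002) = 4.4046


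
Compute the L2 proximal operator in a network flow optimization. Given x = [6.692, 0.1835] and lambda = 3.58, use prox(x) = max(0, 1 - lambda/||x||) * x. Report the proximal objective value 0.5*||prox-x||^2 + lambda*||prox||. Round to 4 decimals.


Step 1: Compute ||x||.
||x|| = 6.6945
Step 2: Compute scaling factor.
scale = max(0, 1 - 3.58/6.6945) = 0.4652
Step 3: prox(x) = [3.1133, 0.0854]
||prox(x)|| = 3.1145
Step 4: Proximal objective.
0.5*||prox-x||^2 = 6.4082
lambda*||prox|| = 11.1499
Total = 17.5582


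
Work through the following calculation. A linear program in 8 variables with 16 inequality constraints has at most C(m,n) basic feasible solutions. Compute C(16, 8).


Each vertex corresponds to some choice of n active constraints out of m, so the number of vertices is at most C(m, n) = m! / (n!(m-n)!).
m = 16, n = 8
Numerator: 16 * 15 * 14 * 13 * 12 * 11 * 10 * 9
Denominator: 8! = 40320
C(16, 8) = 12870


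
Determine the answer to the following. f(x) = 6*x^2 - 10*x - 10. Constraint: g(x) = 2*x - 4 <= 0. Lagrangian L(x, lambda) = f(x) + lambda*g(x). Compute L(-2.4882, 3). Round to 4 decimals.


Step 1: Evaluate f(x).
f(-2.4882) = 6*(-2.4882)^2 - 10*(-2.4882) - 10 = 52.0288
Step 2: Evaluate g(x).
g(-2.4882) = 2*-2.4882 - 4 = -8.9764
Step 3: Compute Lagrangian.
L = 52.0288 + 3*-8.9764 = 25.0996


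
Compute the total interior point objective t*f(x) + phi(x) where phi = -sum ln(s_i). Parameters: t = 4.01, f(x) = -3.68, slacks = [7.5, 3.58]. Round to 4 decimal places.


Step 1: Compute log-barrier.
ln values: [2.0149, 1.2754]
phi = -(2.0149 + 1.2754) = -3.2903
Step 2: Compute augmented objective.
t*f(x) = 4.01*-3.68 = -14.7568
Total = -14.7568 - 3.2903 = -18.0471


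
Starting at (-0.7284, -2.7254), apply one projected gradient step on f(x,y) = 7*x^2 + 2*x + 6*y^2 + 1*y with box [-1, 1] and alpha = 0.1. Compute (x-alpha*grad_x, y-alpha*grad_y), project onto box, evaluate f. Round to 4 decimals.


Step 1: Compute gradient at (-0.7284, -2.7254).
grad_x = 2*7*-0.7284 + 2 = -8.1976
grad_y = 2*6*-2.7254 + 1 = -31.7048
Step 2: Gradient step.
x_raw = -0.7284 - 0.1*-8.1976 = 0.0914
y_raw = -2.7254 - 0.1*-31.7048 = 0.4451
Step 3: Project onto [-1, 1].
x_proj = clip(0.0914) = 0.0914
y_proj = clip(0.4451) = 0.4451
Step 4: Evaluate f.
f(0.0914, 0.4451) = 1.8748


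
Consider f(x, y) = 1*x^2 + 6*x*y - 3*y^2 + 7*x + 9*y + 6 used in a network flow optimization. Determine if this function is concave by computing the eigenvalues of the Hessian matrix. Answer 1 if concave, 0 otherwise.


The Hessian of f(x,y) = 1*x^2 + 6*x*y - 3*y^2 + 7*x + 9*y + 6 is:
H = [[2, 6], [6, -6]]
Trace = 2 - 6 = -4
Determinant = 2*-6 - (6)^2 = -48
Discriminant = (-4)^2 - 4*-48 = 208.0
Eigenvalues: lambda_1 = -9.2111, lambda_2 = 5.2111
The function is not concave.

0


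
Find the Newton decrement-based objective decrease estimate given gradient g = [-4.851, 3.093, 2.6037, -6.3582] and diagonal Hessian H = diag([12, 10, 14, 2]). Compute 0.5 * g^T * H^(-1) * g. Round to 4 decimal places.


Step 1: H is diagonal, so H^(-1) * g = [-0.4043, 0.3093, 0.186, -3.1791].
Step 2: g^T H^(-1) g = sum_i g_i^2 / H_ii
  = (-4.851)^2/12 + (3.093)^2/10 + (2.6037)^2/14 + (-6.3582)^2/2
  = 1.961 + 0.9567 + 0.4842 + 20.2134 = 23.6153
Step 3: Objective decrease = 0.5 * g^T H^(-1) g = 11.8076


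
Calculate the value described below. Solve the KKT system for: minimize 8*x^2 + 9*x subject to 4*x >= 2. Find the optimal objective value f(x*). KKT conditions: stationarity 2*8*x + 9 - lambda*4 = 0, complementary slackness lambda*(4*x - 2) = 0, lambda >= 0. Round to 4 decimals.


Step 1: Try lambda = 0 (constraint inactive).
x_unc = -9/(2*8) = -0.5625
Check: 4*-0.5625 = -2.25 < 2 -- violated!
Step 2: Constraint must be active: 4*x = 2
x* = 2/4 = 0.5
lambda = (2*8*0.5 + 9)/4 = 4.25
Step 3: Compute optimal value.
f(x*) = 8*0.5^2 + 9*0.5 = 6.5


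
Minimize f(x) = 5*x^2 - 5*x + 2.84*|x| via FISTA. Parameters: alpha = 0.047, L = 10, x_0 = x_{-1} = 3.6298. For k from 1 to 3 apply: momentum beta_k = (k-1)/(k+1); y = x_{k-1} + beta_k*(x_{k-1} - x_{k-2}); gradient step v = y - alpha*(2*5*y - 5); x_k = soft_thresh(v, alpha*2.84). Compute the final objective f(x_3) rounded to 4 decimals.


FISTA on f(x) = 5*x^2 - 5*x + 2.84*|x|
L = 10, alpha = 0.047
Iteration 1: beta = 0.0, y = 3.6298 + 0.0*(3.6298 - 3.6298) = 3.6298
  grad(y) = 31.298, v = y - alpha*grad = 2.1588
  prox(v) = soft_thresh(2.1588, 0.1335) = 2.0253
Iteration 2: beta = 0.3333, y = 2.0253 + 0.3333*(2.0253 - 3.6298) = 1.4905
  grad(y) = 9.9049, v = y - alpha*grad = 1.025
  prox(v) = soft_thresh(1.025, 0.1335) = 0.8915
Iteration 3: beta = 0.5, y = 0.8915 + 0.5*(0.8915 - 2.0253) = 0.3246
  grad(y) = -1.7544, v = y - alpha*grad = 0.407
  prox(v) = soft_thresh(0.407, 0.1335) = 0.2735
f(x_3) = 5*0.2735^2 - 5*0.2735 + 2.84*|0.2735| = -0.2167


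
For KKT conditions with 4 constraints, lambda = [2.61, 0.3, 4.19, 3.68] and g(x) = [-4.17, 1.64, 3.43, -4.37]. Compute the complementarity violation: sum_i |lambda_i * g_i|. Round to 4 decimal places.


KKT complementary slackness check:
lambda_1 * g_1 = 2.61 * -4.17 = -10.8837
lambda_2 * g_2 = 0.3 * 1.64 = 0.492
lambda_3 * g_3 = 4.19 * 3.43 = 14.3717
lambda_4 * g_4 = 3.68 * -4.37 = -16.0816
Total violation = 10.8837 + 0.492 + 14.3717 + 16.0816 = 41.829


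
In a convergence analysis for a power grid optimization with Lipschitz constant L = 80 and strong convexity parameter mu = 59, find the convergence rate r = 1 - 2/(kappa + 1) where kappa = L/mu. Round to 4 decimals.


Step 1: Compute the condition number.
kappa = L/mu = 80/59 = 1.3559
Step 2: Compute the convergence rate.
r = 1 - 2/(kappa + 1) = 1 - 2*mu/(L + mu) = (L - mu)/(L + mu) = 21/139 = 0.1511


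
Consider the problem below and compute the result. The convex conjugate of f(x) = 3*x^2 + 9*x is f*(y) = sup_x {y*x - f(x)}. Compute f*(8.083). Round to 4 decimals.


f*(y) = sup_x {y*x - a*x^2 - b*x} = sup_x {(y-b)*x - a*x^2}
FOC: (y - b) - 2a*x = 0 => x* = (y - b)/(2a)
x* = (8.083 - 9)/(2*3) = -0.1528
f*(8.083) = (y-b)^2/(4a) = (8.083 - 9)^2/(4*3)
= 0.8409/12 = 0.0701


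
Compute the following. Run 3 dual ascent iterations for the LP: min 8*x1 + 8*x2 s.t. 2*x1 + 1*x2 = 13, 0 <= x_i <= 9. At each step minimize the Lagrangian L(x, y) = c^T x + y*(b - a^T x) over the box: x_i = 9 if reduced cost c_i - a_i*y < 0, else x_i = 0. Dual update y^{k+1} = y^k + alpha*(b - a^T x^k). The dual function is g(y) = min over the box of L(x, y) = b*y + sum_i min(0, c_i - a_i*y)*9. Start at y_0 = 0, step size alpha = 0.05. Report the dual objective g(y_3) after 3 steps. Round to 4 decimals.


Dual ascent for LP: min 8*x1 + 8*x2, 2*x1 + 1*x2 = 13, 0 <= x_i <= 9
Step 1: y^k = 0.0, reduced costs: (8.0, 8.0)
  x^k = (0.0, 0.0), subgradient = b - a^T x = 13.0
  y^{k+1} = 0.0 + 0.05*13.0 = 0.65
Step 2: y^k = 0.65, reduced costs: (6.7, 7.35)
  x^k = (0.0, 0.0), subgradient = b - a^T x = 13.0
  y^{k+1} = 0.65 + 0.05*13.0 = 1.3
Step 3: y^k = 1.3, reduced costs: (5.4, 6.7)
  x^k = (0.0, 0.0), subgradient = b - a^T x = 13.0
  y^{k+1} = 1.3 + 0.05*13.0 = 1.95
Dual objective at y_3 = 1.95: reduced costs (4.1, 6.05), box minimizer x = (0.0, 0.0)
g(y_3) = b*y + (c1 - a1*y)*x1 + (c2 - a2*y)*x2 = 13*1.95 + 4.1*0.0 + 6.05*0.0 = 25.35 + 0.0 + 0.0 = 25.35


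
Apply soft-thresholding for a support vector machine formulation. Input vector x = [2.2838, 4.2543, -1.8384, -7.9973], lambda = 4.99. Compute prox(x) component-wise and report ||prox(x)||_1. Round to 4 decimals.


Soft-thresholding with lambda = 4.99:
prox(2.2838) = sign(2.2838)*max(|2.2838| - 4.99, 0) = 0.0
prox(4.2543) = sign(4.2543)*max(|4.2543| - 4.99, 0) = 0.0
prox(-1.8384) = sign(-1.8384)*max(|-1.8384| - 4.99, 0) = 0.0
prox(-7.9973) = sign(-7.9973)*max(|-7.9973| - 4.99, 0) = -3.0073
prox(x) = [0.0, 0.0, 0.0, -3.0073]
||prox(x)||_1 = 0.0 + 0.0 + 0.0 + 3.0073 = 3.0073


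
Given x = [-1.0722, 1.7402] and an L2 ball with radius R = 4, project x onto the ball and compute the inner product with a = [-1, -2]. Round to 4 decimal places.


Step 1: Compute ||x|| (intermediates to 6 decimals).
||x|| = sqrt((-1.0722)^2 + 1.7402^2) = 2.043993
Step 2: Project.
Since ||x|| <= R, proj = x (no scaling needed).
proj(x) = [-1.0722, 1.7402]
Step 3: Dot product.
a^T * proj(x) = -1*(-1.0722) - 2*1.7402 = -2.4082


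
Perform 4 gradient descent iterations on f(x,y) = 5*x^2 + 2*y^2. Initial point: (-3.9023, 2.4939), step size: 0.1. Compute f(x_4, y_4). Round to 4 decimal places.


Gradient descent on f(x,y) = 5*x^2 + 2*y^2.
Starting point: (-3.9023, 2.4939), alpha = 0.1
Step 1: grad_x = 2*5*-3.9023 = -39.023, grad_y = 2*2*2.4939 = 9.9756
  x_1 = -3.9023 - 0.1*-39.023 = 0.0
  y_1 = 2.4939 - 0.1*9.9756 = 1.4963
Step 2: grad_x = 2*5*0.0 = 0.0, grad_y = 2*2*1.4963 = 5.9854
  x_2 = 0.0 - 0.1*0.0 = 0.0
  y_2 = 1.4963 - 0.1*5.9854 = 0.8978
Step 3: grad_x = 2*5*0.0 = 0.0, grad_y = 2*2*0.8978 = 3.5912
  x_3 = 0.0 - 0.1*0.0 = 0.0
  y_3 = 0.8978 - 0.1*3.5912 = 0.5387
Step 4: grad_x = 2*5*0.0 = 0.0, grad_y = 2*2*0.5387 = 2.1547
  x_4 = 0.0 - 0.1*0.0 = 0.0
  y_4 = 0.5387 - 0.1*2.1547 = 0.3232
f(0.0, 0.3232) = 5*0.0^2 + 2*0.3232^2 = 0.2089


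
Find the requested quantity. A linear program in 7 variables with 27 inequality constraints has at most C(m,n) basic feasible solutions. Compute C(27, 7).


Each vertex corresponds to some choice of n active constraints out of m, so the number of vertices is at most C(m, n) = m! / (n!(m-n)!).
m = 27, n = 7
Numerator: 27 * 26 * 25 * 24 * 23 * 22 * 21
Denominator: 7! = 5040
C(27, 7) = 888030


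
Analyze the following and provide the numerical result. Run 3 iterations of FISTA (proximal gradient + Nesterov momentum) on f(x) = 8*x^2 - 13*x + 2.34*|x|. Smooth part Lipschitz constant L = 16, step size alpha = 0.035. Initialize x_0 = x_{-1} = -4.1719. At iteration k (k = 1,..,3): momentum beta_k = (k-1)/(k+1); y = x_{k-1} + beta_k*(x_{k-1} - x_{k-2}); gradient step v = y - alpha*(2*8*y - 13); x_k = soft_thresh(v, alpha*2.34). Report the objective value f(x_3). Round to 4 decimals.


FISTA on f(x) = 8*x^2 - 13*x + 2.34*|x|
L = 16, alpha = 0.035
Iteration 1: beta = 0.0, y = -4.1719 + 0.0*(-4.1719 + 4.1719) = -4.1719
  grad(y) = -79.7504, v = y - alpha*grad = -1.3806
  prox(v) = soft_thresh(-1.3806, 0.0819) = -1.2987
Iteration 2: beta = 0.3333, y = -1.2987 + 0.3333*(-1.2987 + 4.1719) = -0.341
  grad(y) = -18.4562, v = y - alpha*grad = 0.305
  prox(v) = soft_thresh(0.305, 0.0819) = 0.2231
Iteration 3: beta = 0.5, y = 0.2231 + 0.5*(0.2231 + 1.2987) = 0.9839
  grad(y) = 2.7432, v = y - alpha*grad = 0.8879
  prox(v) = soft_thresh(0.8879, 0.0819) = 0.806
f(x_3) = 8*0.806^2 - 13*0.806 + 2.34*|0.806| = -3.3948


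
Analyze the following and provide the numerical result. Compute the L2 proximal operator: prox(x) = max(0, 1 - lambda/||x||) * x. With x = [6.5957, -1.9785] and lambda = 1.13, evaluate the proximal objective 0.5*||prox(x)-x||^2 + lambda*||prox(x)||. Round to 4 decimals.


Step 1: Compute ||x||.
||x|| = 6.8861
Step 2: Compute scaling factor.
scale = max(0, 1 - 1.13/6.8861) = 0.8359
Step 3: prox(x) = [5.5133, -1.6538]
||prox(x)|| = 5.7561
Step 4: Proximal objective.
0.5*||prox-x||^2 = 0.6385
lambda*||prox|| = 6.5044
Total = 7.1428


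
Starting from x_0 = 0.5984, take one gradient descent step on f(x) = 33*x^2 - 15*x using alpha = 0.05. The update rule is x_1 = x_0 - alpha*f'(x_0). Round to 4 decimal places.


We compute the gradient at x_0 and apply the update.
f'(x) = 66*x - 15
f'(0.5984) = 66*0.5984 - 15 = 24.4944
x_1 = 0.5984 - 0.05*24.4944 = -0.6263


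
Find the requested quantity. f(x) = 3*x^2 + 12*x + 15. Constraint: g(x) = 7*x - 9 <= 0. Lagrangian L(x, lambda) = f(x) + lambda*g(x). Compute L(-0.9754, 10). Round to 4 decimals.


Step 1: Evaluate f(x).
f(-0.9754) = 3*(-0.9754)^2 + 12*(-0.9754) + 15 = 6.1494
Step 2: Evaluate g(x).
g(-0.9754) = 7*-0.9754 - 9 = -15.8278
Step 3: Compute Lagrangian.
L = 6.1494 + 10*-15.8278 = -152.1286


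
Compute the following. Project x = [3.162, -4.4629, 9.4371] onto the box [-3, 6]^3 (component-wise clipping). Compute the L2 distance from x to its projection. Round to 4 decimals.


Project each component onto [-3, 6].
clip(3.162) = 3.162, clip(-4.4629) = -3.0, clip(9.4371) = 6.0
Projection = [3.162, -3.0, 6.0]
Squared diffs: [0.0, 2.1401, 11.8137]
Distance = sqrt(13.9538) = 3.7355


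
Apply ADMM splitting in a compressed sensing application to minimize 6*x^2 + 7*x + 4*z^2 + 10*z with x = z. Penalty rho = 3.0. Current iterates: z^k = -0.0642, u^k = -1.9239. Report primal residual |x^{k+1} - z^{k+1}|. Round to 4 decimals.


ADMM iteration with rho = 3.0, z^k = -0.0642, u^k = -1.9239
Step 1: x-update.
Minimize 6*x^2 + 7*x + (3.0/2)*(x + 0.0642 - 1.9239)^2
FOC: (2*6 + 3.0)*x = -7 + 3.0*(-0.0642 + 1.9239)
x^{k+1} = -0.0947
Step 2: z-update.
Minimize 4*z^2 + 10*z + (3.0/2)*(-0.0947 - z - 1.9239)^2
FOC: (2*4 + 3.0)*z = -10 + 3.0*(-0.0947 - 1.9239)
z^{k+1} = -1.4596
Step 3: u-update.
u^{k+1} = -1.9239 - 0.0947 + 1.4596 = -0.559
Step 4: Primal residual = |-0.0947 + 1.4596| = 1.3649


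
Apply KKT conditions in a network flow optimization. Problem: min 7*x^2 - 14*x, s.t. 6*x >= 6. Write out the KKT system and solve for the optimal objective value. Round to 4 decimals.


Step 1: Try lambda = 0 (constraint inactive).
Stationarity: 2*7*x - 14 = 0
x* = 14/(2*7) = 1.0
Check constraint: 6*1.0 = 6.0 >= 6 -- satisfied.
Step 2: Compute optimal value.
f(x*) = 7*1.0^2 - 14*1.0 = -7.0


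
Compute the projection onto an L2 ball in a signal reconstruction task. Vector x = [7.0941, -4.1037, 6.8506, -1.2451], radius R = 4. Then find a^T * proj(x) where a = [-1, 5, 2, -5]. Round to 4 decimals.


Step 1: Compute ||x|| (intermediates to 6 decimals).
||x|| = sqrt(7.0941^2 + (-4.1037)^2 + 6.8506^2 + (-1.2451)^2) = 10.753958
Step 2: Project.
Since ||x|| > R, scale = R/||x|| = 4/10.753958 = 0.371956, proj(x) = scale * x
proj(x) = [2.638693, -1.526396, 2.548122, -0.463122]
Step 3: Dot product.
a^T * proj(x) = -1*2.638693 + 5*(-1.526396) + 2*2.548122 - 5*(-0.463122) = -2.8588


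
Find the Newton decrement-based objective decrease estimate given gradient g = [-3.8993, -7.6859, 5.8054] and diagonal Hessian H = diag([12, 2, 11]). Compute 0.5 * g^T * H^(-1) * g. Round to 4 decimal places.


Step 1: H is diagonal, so H^(-1) * g = [-0.3249, -3.843, 0.5278].
Step 2: g^T H^(-1) g = sum_i g_i^2 / H_ii
  = (-3.8993)^2/12 + (-7.6859)^2/2 + (5.8054)^2/11
  = 1.267 + 29.5365 + 3.0639 = 33.8675
Step 3: Objective decrease = 0.5 * g^T H^(-1) g = 16.9337


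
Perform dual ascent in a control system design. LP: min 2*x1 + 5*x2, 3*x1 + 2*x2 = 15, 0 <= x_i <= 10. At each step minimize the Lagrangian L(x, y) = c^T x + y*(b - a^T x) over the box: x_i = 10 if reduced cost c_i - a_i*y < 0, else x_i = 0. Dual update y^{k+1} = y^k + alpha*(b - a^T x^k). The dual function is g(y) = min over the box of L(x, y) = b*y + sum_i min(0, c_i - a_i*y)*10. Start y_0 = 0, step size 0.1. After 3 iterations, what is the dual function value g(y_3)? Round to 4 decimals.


Dual ascent for LP: min 2*x1 + 5*x2, 3*x1 + 2*x2 = 15, 0 <= x_i <= 10
Step 1: y^k = 0.0, reduced costs: (2.0, 5.0)
  x^k = (0.0, 0.0), subgradient = b - a^T x = 15.0
  y^{k+1} = 0.0 + 0.1*15.0 = 1.5
Step 2: y^k = 1.5, reduced costs: (-2.5, 2.0)
  x^k = (10.0, 0.0), subgradient = b - a^T x = -15.0
  y^{k+1} = 1.5 + 0.1*-15.0 = 0.0
Step 3: y^k = 0.0, reduced costs: (2.0, 5.0)
  x^k = (0.0, 0.0), subgradient = b - a^T x = 15.0
  y^{k+1} = 0.0 + 0.1*15.0 = 1.5
Dual objective at y_3 = 1.5: reduced costs (-2.5, 2.0), box minimizer x = (10.0, 0.0)
g(y_3) = b*y + (c1 - a1*y)*x1 + (c2 - a2*y)*x2 = 15*1.5 + (-2.5)*10.0 + 2.0*0.0 = 22.5 - 25.0 + 0.0 = -2.5


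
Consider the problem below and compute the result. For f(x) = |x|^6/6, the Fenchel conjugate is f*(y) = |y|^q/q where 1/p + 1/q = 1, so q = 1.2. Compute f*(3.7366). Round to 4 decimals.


The conjugate exponent q satisfies 1/p + 1/q = 1.
p = 6, so q = 6/(6 - 1) = 1.2
|y|^q = 3.7366^1.2 = 4.8638
f*(3.7366) = 4.8638 / 1.2 = 4.0531


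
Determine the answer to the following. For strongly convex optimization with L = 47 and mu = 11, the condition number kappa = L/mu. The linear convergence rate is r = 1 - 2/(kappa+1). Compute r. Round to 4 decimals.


Step 1: Compute the condition number.
kappa = L/mu = 47/11 = 4.2727
Step 2: Compute the convergence rate.
r = 1 - 2/(kappa + 1) = 1 - 2*mu/(L + mu) = (L - mu)/(L + mu) = 36/58 = 0.6207


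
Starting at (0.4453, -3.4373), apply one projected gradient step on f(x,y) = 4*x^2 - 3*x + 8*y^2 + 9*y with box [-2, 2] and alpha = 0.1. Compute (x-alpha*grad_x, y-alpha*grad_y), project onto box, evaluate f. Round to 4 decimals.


Step 1: Compute gradient at (0.4453, -3.4373).
grad_x = 2*4*0.4453 - 3 = 0.5624
grad_y = 2*8*-3.4373 + 9 = -45.9968
Step 2: Gradient step.
x_raw = 0.4453 - 0.1*0.5624 = 0.3891
y_raw = -3.4373 - 0.1*-45.9968 = 1.1624
Step 3: Project onto [-2, 2].
x_proj = clip(0.3891) = 0.3891
y_proj = clip(1.1624) = 1.1624
Step 4: Evaluate f.
f(0.3891, 1.1624) = 20.7087


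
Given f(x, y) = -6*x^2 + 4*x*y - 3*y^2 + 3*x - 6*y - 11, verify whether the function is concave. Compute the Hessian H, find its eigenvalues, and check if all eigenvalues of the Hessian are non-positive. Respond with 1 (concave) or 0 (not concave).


The Hessian of f(x,y) = -6*x^2 + 4*x*y - 3*y^2 + 3*x - 6*y - 11 is:
H = [[-12, 4], [4, -6]]
Trace = -12 - 6 = -18
Determinant = -12*-6 - (4)^2 = 56
Discriminant = (-18)^2 - 4*56 = 100.0
Eigenvalues: lambda_1 = -14.0, lambda_2 = -4.0
The function is concave.

1


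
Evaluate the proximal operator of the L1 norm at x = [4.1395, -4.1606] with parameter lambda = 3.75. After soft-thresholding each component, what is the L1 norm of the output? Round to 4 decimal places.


Soft-thresholding with lambda = 3.75:
prox(4.1395) = sign(4.1395)*max(|4.1395| - 3.75, 0) = 0.3895
prox(-4.1606) = sign(-4.1606)*max(|-4.1606| - 3.75, 0) = -0.4106
prox(x) = [0.3895, -0.4106]
||prox(x)||_1 = 0.3895 + 0.4106 = 0.8001


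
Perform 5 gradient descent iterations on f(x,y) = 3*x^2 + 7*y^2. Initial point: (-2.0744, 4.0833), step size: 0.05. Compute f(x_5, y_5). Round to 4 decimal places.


Gradient descent on f(x,y) = 3*x^2 + 7*y^2.
Starting point: (-2.0744, 4.0833), alpha = 0.05
Step 1: grad_x = 2*3*-2.0744 = -12.4464, grad_y = 2*7*4.0833 = 57.1662
  x_1 = -2.0744 - 0.05*-12.4464 = -1.4521
  y_1 = 4.0833 - 0.05*57.1662 = 1.225
Step 2: grad_x = 2*3*-1.4521 = -8.7125, grad_y = 2*7*1.225 = 17.1499
  x_2 = -1.4521 - 0.05*-8.7125 = -1.0165
  y_2 = 1.225 - 0.05*17.1499 = 0.3675
Step 3: grad_x = 2*3*-1.0165 = -6.0987, grad_y = 2*7*0.3675 = 5.145
  x_3 = -1.0165 - 0.05*-6.0987 = -0.7115
  y_3 = 0.3675 - 0.05*5.145 = 0.1102
Step 4: grad_x = 2*3*-0.7115 = -4.2691, grad_y = 2*7*0.1102 = 1.5435
  x_4 = -0.7115 - 0.05*-4.2691 = -0.4981
  y_4 = 0.1102 - 0.05*1.5435 = 0.0331
Step 5: grad_x = 2*3*-0.4981 = -2.9884, grad_y = 2*7*0.0331 = 0.463
  x_5 = -0.4981 - 0.05*-2.9884 = -0.3486
  y_5 = 0.0331 - 0.05*0.463 = 0.0099
f(-0.3486, 0.0099) = 3*(-0.3486)^2 + 7*0.0099^2 = 0.3653


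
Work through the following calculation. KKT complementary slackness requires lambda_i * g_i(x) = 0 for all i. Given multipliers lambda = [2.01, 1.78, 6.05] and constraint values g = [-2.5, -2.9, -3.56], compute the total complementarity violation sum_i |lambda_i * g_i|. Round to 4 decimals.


KKT complementary slackness check:
lambda_1 * g_1 = 2.01 * -2.5 = -5.025
lambda_2 * g_2 = 1.78 * -2.9 = -5.162
lambda_3 * g_3 = 6.05 * -3.56 = -21.538
Total violation = 5.025 + 5.162 + 21.538 = 31.725


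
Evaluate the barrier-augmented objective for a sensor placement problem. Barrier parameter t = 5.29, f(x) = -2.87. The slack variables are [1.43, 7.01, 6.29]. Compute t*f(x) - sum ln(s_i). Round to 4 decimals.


Step 1: Compute log-barrier.
ln values: [0.3577, 1.9473, 1.839]
phi = -(0.3577 + 1.9473 + 1.839) = -4.144
Step 2: Compute augmented objective.
t*f(x) = 5.29*-2.87 = -15.1823
Total = -15.1823 - 4.144 = -19.3263


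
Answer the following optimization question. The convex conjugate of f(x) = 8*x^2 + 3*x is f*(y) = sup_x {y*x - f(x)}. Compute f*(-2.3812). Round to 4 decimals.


f*(y) = sup_x {y*x - a*x^2 - b*x} = sup_x {(y-b)*x - a*x^2}
FOC: (y - b) - 2a*x = 0 => x* = (y - b)/(2a)
x* = (-2.3812 - 3)/(2*8) = -0.3363
f*(-2.3812) = (y-b)^2/(4a) = (-2.3812 - 3)^2/(4*8)
= 28.9573/32 = 0.9049


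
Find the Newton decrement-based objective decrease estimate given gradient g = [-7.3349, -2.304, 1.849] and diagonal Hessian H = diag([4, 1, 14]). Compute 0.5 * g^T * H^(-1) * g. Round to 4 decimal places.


Step 1: H is diagonal, so H^(-1) * g = [-1.8337, -2.304, 0.1321].
Step 2: g^T H^(-1) g = sum_i g_i^2 / H_ii
  = (-7.3349)^2/4 + (-2.304)^2/1 + (1.849)^2/14
  = 13.4502 + 5.3084 + 0.2442 = 19.0028
Step 3: Objective decrease = 0.5 * g^T H^(-1) g = 9.5014


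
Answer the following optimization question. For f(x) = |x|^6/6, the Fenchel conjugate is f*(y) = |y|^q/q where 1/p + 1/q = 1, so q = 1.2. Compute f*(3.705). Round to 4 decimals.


The conjugate exponent q satisfies 1/p + 1/q = 1.
p = 6, so q = 6/(6 - 1) = 1.2
|y|^q = 3.705^1.2 = 4.8144
f*(3.705) = 4.8144 / 1.2 = 4.012


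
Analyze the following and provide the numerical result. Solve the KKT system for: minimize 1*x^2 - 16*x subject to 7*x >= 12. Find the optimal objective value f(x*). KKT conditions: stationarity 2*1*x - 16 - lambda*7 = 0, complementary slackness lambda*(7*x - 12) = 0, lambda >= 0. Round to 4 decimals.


Step 1: Try lambda = 0 (constraint inactive).
Stationarity: 2*1*x - 16 = 0
x* = 16/(2*1) = 8.0
Check constraint: 7*8.0 = 56.0 >= 12 -- satisfied.
Step 2: Compute optimal value.
f(x*) = 1*8.0^2 - 16*8.0 = -64.0


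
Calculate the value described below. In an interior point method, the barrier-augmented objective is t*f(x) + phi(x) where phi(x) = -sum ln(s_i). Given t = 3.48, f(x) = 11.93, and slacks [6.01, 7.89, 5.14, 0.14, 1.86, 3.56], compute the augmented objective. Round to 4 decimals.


Step 1: Compute log-barrier.
ln values: [1.7934, 2.0656, 1.6371, -1.9661, 0.6206, 1.2698]
phi = -(1.7934 + 2.0656 + 1.6371 - 1.9661 + 0.6206 + 1.2698) = -5.4203
Step 2: Compute augmented objective.
t*f(x) = 3.48*11.93 = 41.5164
Total = 41.5164 - 5.4203 = 36.0961


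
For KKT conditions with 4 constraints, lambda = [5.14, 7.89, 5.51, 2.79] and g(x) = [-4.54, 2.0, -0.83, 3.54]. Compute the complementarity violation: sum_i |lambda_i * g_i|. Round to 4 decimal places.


KKT complementary slackness check:
lambda_1 * g_1 = 5.14 * -4.54 = -23.3356
lambda_2 * g_2 = 7.89 * 2.0 = 15.78
lambda_3 * g_3 = 5.51 * -0.83 = -4.5733
lambda_4 * g_4 = 2.79 * 3.54 = 9.8766
Total violation = 23.3356 + 15.78 + 4.5733 + 9.8766 = 53.5655


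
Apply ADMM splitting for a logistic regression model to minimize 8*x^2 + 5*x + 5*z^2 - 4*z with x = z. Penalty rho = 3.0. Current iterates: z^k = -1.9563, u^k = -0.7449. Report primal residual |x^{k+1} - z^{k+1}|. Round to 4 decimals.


ADMM iteration with rho = 3.0, z^k = -1.9563, u^k = -0.7449
Step 1: x-update.
Minimize 8*x^2 + 5*x + (3.0/2)*(x + 1.9563 - 0.7449)^2
FOC: (2*8 + 3.0)*x = -5 + 3.0*(-1.9563 + 0.7449)
x^{k+1} = -0.4544
Step 2: z-update.
Minimize 5*z^2 - 4*z + (3.0/2)*(-0.4544 - z - 0.7449)^2
FOC: (2*5 + 3.0)*z = 4 + 3.0*(-0.4544 - 0.7449)
z^{k+1} = 0.0309
Step 3: u-update.
u^{k+1} = -0.7449 - 0.4544 - 0.0309 = -1.2303
Step 4: Primal residual = |-0.4544 - 0.0309| = 0.4854


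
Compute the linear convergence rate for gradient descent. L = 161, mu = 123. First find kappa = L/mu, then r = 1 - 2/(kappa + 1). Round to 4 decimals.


Step 1: Compute the condition number.
kappa = L/mu = 161/123 = 1.3089
Step 2: Compute the convergence rate.
r = 1 - 2/(kappa + 1) = 1 - 2*mu/(L + mu) = (L - mu)/(L + mu) = 38/284 = 0.1338


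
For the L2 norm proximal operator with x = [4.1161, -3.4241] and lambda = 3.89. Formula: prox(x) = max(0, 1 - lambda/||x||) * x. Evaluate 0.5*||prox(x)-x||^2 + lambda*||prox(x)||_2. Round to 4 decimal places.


Step 1: Compute ||x||.
||x|| = 5.3541
Step 2: Compute scaling factor.
scale = max(0, 1 - 3.89/5.3541) = 0.2735
Step 3: prox(x) = [1.1256, -0.9363]
||prox(x)|| = 1.4641
Step 4: Proximal objective.
0.5*||prox-x||^2 = 7.5661
lambda*||prox|| = 5.6953
Total = 13.2615


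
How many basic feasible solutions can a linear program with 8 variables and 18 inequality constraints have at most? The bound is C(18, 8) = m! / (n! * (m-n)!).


Each vertex corresponds to some choice of n active constraints out of m, so the number of vertices is at most C(m, n) = m! / (n!(m-n)!).
m = 18, n = 8
Numerator: 18 * 17 * 16 * 15 * 14 * 13 * 12 * 11
Denominator: 8! = 40320
C(18, 8) = 43758


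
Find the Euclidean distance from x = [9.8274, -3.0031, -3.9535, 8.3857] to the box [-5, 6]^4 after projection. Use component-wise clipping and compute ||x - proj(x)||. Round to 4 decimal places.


Project each component onto [-5, 6].
clip(9.8274) = 6.0, clip(-3.0031) = -3.0031, clip(-3.9535) = -3.9535, clip(8.3857) = 6.0
Projection = [6.0, -3.0031, -3.9535, 6.0]
Squared diffs: [14.649, 0.0, 0.0, 5.6916]
Distance = sqrt(20.3406) = 4.5101


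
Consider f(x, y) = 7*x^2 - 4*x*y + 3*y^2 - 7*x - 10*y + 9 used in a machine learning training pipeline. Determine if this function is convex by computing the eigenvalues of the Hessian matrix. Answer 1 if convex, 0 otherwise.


The Hessian of f(x,y) = 7*x^2 - 4*x*y + 3*y^2 - 7*x - 10*y + 9 is:
H = [[14, -4], [-4, 6]]
Trace = 14 + 6 = 20
Determinant = 14*6 - (-4)^2 = 68
Discriminant = (20)^2 - 4*68 = 128.0
Eigenvalues: lambda_1 = 4.3431, lambda_2 = 15.6569
The function is convex.

1


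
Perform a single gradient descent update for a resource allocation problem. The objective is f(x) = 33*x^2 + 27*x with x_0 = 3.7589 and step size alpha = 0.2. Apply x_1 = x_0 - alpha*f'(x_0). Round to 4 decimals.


We compute the gradient at x_0 and apply the update.
f'(x) = 66*x + 27
f'(3.7589) = 66*3.7589 + 27 = 275.0874
x_1 = 3.7589 - 0.2*275.0874 = -51.2586


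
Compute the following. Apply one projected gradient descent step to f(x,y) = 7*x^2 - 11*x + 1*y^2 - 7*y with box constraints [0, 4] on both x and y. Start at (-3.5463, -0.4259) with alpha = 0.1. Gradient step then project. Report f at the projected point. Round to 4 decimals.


Step 1: Compute gradient at (-3.5463, -0.4259).
grad_x = 2*7*-3.5463 - 11 = -60.6482
grad_y = 2*1*-0.4259 - 7 = -7.8518
Step 2: Gradient step.
x_raw = -3.5463 - 0.1*-60.6482 = 2.5185
y_raw = -0.4259 - 0.1*-7.8518 = 0.3593
Step 3: Project onto [0, 4].
x_proj = clip(2.5185) = 2.5185
y_proj = clip(0.3593) = 0.3593
Step 4: Evaluate f.
f(2.5185, 0.3593) = 14.311


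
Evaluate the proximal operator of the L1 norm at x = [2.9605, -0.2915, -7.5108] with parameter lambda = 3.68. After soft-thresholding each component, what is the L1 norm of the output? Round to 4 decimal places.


Soft-thresholding with lambda = 3.68:
prox(2.9605) = sign(2.9605)*max(|2.9605| - 3.68, 0) = 0.0
prox(-0.2915) = sign(-0.2915)*max(|-0.2915| - 3.68, 0) = 0.0
prox(-7.5108) = sign(-7.5108)*max(|-7.5108| - 3.68, 0) = -3.8308
prox(x) = [0.0, 0.0, -3.8308]
||prox(x)||_1 = 0.0 + 0.0 + 3.8308 = 3.8308


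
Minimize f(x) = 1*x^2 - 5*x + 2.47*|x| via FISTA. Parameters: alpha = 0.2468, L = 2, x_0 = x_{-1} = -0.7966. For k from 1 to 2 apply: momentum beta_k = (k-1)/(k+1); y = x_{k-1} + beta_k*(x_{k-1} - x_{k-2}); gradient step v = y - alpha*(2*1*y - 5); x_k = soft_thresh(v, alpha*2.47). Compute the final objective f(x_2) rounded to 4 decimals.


FISTA on f(x) = 1*x^2 - 5*x + 2.47*|x|
L = 2, alpha = 0.2468
Iteration 1: beta = 0.0, y = -0.7966 + 0.0*(-0.7966 + 0.7966) = -0.7966
  grad(y) = -6.5932, v = y - alpha*grad = 0.8306
  prox(v) = soft_thresh(0.8306, 0.6096) = 0.221
Iteration 2: beta = 0.3333, y = 0.221 + 0.3333*(0.221 + 0.7966) = 0.5602
  grad(y) = -3.8796, v = y - alpha*grad = 1.5177
  prox(v) = soft_thresh(1.5177, 0.6096) = 0.9081
f(x_2) = 1*0.9081^2 - 5*0.9081 + 2.47*|0.9081| = -1.4728


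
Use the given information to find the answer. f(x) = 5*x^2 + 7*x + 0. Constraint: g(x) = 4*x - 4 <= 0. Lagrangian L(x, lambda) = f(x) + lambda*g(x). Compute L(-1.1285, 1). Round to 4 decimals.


Step 1: Evaluate f(x).
f(-1.1285) = 5*(-1.1285)^2 + 7*(-1.1285) + 0 = -1.5319
Step 2: Evaluate g(x).
g(-1.1285) = 4*-1.1285 - 4 = -8.514
Step 3: Compute Lagrangian.
L = -1.5319 + 1*-8.514 = -10.0459


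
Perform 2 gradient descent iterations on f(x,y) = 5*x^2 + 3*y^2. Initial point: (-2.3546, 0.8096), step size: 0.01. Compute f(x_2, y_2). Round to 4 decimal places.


Gradient descent on f(x,y) = 5*x^2 + 3*y^2.
Starting point: (-2.3546, 0.8096), alpha = 0.01
Step 1: grad_x = 2*5*-2.3546 = -23.546, grad_y = 2*3*0.8096 = 4.8576
  x_1 = -2.3546 - 0.01*-23.546 = -2.1191
  y_1 = 0.8096 - 0.01*4.8576 = 0.761
Step 2: grad_x = 2*5*-2.1191 = -21.1914, grad_y = 2*3*0.761 = 4.5661
  x_2 = -2.1191 - 0.01*-21.1914 = -1.9072
  y_2 = 0.761 - 0.01*4.5661 = 0.7154
f(-1.9072, 0.7154) = 5*(-1.9072)^2 + 3*0.7154^2 = 19.7228


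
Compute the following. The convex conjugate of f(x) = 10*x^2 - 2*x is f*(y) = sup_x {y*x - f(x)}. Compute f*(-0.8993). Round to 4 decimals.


f*(y) = sup_x {y*x - a*x^2 - b*x} = sup_x {(y-b)*x - a*x^2}
FOC: (y - b) - 2a*x = 0 => x* = (y - b)/(2a)
x* = (-0.8993 + 2)/(2*10) = 0.055
f*(-0.8993) = (y-b)^2/(4a) = (-0.8993 + 2)^2/(4*10)
= 1.2115/40 = 0.0303


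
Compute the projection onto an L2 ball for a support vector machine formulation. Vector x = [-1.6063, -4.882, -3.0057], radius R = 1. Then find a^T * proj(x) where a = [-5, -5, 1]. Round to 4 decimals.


Step 1: Compute ||x|| (intermediates to 6 decimals).
||x|| = sqrt((-1.6063)^2 + (-4.882)^2 + (-3.0057)^2) = 5.953852
Step 2: Project.
Since ||x|| > R, scale = R/||x|| = 1/5.953852 = 0.167958, proj(x) = scale * x
proj(x) = [-0.269791, -0.819971, -0.504831]
Step 3: Dot product.
a^T * proj(x) = -5*(-0.269791) - 5*(-0.819971) + 1*(-0.504831) = 4.944


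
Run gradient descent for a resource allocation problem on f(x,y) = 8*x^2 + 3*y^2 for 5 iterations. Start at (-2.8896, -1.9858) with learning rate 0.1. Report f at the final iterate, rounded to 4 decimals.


Gradient descent on f(x,y) = 8*x^2 + 3*y^2.
Starting point: (-2.8896, -1.9858), alpha = 0.1
Step 1: grad_x = 2*8*-2.8896 = -46.2336, grad_y = 2*3*-1.9858 = -11.9148
  x_1 = -2.8896 - 0.1*-46.2336 = 1.7338
  y_1 = -1.9858 - 0.1*-11.9148 = -0.7943
Step 2: grad_x = 2*8*1.7338 = 27.7402, grad_y = 2*3*-0.7943 = -4.7659
  x_2 = 1.7338 - 0.1*27.7402 = -1.0403
  y_2 = -0.7943 - 0.1*-4.7659 = -0.3177
Step 3: grad_x = 2*8*-1.0403 = -16.6441, grad_y = 2*3*-0.3177 = -1.9064
  x_3 = -1.0403 - 0.1*-16.6441 = 0.6242
  y_3 = -0.3177 - 0.1*-1.9064 = -0.1271
Step 4: grad_x = 2*8*0.6242 = 9.9865, grad_y = 2*3*-0.1271 = -0.7625
  x_4 = 0.6242 - 0.1*9.9865 = -0.3745
  y_4 = -0.1271 - 0.1*-0.7625 = -0.0508
Step 5: grad_x = 2*8*-0.3745 = -5.9919, grad_y = 2*3*-0.0508 = -0.305
  x_5 = -0.3745 - 0.1*-5.9919 = 0.2247
  y_5 = -0.0508 - 0.1*-0.305 = -0.0203
f(0.2247, -0.0203) = 8*0.2247^2 + 3*(-0.0203)^2 = 0.4051


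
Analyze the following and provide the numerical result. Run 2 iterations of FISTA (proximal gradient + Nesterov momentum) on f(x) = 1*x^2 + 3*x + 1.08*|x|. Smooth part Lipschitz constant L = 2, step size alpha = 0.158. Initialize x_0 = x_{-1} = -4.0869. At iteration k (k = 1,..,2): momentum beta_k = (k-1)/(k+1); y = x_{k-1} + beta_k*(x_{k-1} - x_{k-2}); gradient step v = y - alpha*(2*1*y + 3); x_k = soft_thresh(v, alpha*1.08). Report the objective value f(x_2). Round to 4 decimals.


FISTA on f(x) = 1*x^2 + 3*x + 1.08*|x|
L = 2, alpha = 0.158
Iteration 1: beta = 0.0, y = -4.0869 + 0.0*(-4.0869 + 4.0869) = -4.0869
  grad(y) = -5.1738, v = y - alpha*grad = -3.2694
  prox(v) = soft_thresh(-3.2694, 0.1706) = -3.0988
Iteration 2: beta = 0.3333, y = -3.0988 + 0.3333*(-3.0988 + 4.0869) = -2.7694
  grad(y) = -2.5389, v = y - alpha*grad = -2.3683
  prox(v) = soft_thresh(-2.3683, 0.1706) = -2.1977
f(x_2) = 1*(-2.1977)^2 + 3*(-2.1977) + 1.08*|-2.1977| = 0.6102


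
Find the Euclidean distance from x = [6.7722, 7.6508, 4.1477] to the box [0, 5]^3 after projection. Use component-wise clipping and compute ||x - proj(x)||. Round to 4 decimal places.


Project each component onto [0, 5].
clip(6.7722) = 5.0, clip(7.6508) = 5.0, clip(4.1477) = 4.1477
Projection = [5.0, 5.0, 4.1477]
Squared diffs: [3.1407, 7.0267, 0.0]
Distance = sqrt(10.1674) = 3.1886


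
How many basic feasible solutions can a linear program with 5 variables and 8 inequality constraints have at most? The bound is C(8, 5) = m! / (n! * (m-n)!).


Each vertex corresponds to some choice of n active constraints out of m, so the number of vertices is at most C(m, n) = m! / (n!(m-n)!).
m = 8, n = 5
Numerator: 8 * 7 * 6 * 5 * 4
Denominator: 5! = 120
C(8, 5) = 56


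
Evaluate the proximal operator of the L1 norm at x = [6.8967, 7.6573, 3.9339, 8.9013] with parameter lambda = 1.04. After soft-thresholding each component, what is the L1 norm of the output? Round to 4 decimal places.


Soft-thresholding with lambda = 1.04:
prox(6.8967) = sign(6.8967)*max(|6.8967| - 1.04, 0) = 5.8567
prox(7.6573) = sign(7.6573)*max(|7.6573| - 1.04, 0) = 6.6173
prox(3.9339) = sign(3.9339)*max(|3.9339| - 1.04, 0) = 2.8939
prox(8.9013) = sign(8.9013)*max(|8.9013| - 1.04, 0) = 7.8613
prox(x) = [5.8567, 6.6173, 2.8939, 7.8613]
||prox(x)||_1 = 5.8567 + 6.6173 + 2.8939 + 7.8613 = 23.2292


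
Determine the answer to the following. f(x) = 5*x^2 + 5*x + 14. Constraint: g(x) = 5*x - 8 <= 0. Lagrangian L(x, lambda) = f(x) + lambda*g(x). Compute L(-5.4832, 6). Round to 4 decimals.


Step 1: Evaluate f(x).
f(-5.4832) = 5*(-5.4832)^2 + 5*(-5.4832) + 14 = 136.9114
Step 2: Evaluate g(x).
g(-5.4832) = 5*-5.4832 - 8 = -35.416
Step 3: Compute Lagrangian.
L = 136.9114 + 6*-35.416 = -75.5846


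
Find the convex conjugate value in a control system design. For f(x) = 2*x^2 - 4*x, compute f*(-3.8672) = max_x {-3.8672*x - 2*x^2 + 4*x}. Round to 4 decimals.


f*(y) = sup_x {y*x - a*x^2 - b*x} = sup_x {(y-b)*x - a*x^2}
FOC: (y - b) - 2a*x = 0 => x* = (y - b)/(2a)
x* = (-3.8672 + 4)/(2*2) = 0.0332
f*(-3.8672) = (y-b)^2/(4a) = (-3.8672 + 4)^2/(4*2)
= 0.0176/8 = 0.0022


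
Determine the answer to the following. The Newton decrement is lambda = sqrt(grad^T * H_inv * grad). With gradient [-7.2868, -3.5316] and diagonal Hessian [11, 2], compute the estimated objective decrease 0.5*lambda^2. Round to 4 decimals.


Step 1: H is diagonal, so H^(-1) * g = [-0.6624, -1.7658].
Step 2: g^T H^(-1) g = sum_i g_i^2 / H_ii
  = (-7.2868)^2/11 + (-3.5316)^2/2
  = 4.827 + 6.2361 = 11.0631
Step 3: Objective decrease = 0.5 * g^T H^(-1) g = 5.5316


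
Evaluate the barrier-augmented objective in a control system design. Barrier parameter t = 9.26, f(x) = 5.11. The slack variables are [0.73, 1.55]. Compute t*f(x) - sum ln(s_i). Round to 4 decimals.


Step 1: Compute log-barrier.
ln values: [-0.3147, 0.4383]
phi = -(-0.3147 + 0.4383) = -0.1235
Step 2: Compute augmented objective.
t*f(x) = 9.26*5.11 = 47.3186
Total = 47.3186 - 0.1235 = 47.1951


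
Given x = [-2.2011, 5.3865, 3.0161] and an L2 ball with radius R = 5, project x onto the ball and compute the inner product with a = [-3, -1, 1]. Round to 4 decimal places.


Step 1: Compute ||x|| (intermediates to 6 decimals).
||x|| = sqrt((-2.2011)^2 + 5.3865^2 + 3.0161^2) = 6.554089
Step 2: Project.
Since ||x|| > R, scale = R/||x|| = 5/6.554089 = 0.762883, proj(x) = scale * x
proj(x) = [-1.679182, 4.109269, 2.300931]
Step 3: Dot product.
a^T * proj(x) = -3*(-1.679182) - 1*4.109269 + 1*2.300931 = 3.2292


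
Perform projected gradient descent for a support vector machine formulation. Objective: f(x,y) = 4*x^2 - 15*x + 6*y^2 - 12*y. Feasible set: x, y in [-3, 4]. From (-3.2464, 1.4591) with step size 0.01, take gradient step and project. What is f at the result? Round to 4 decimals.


Step 1: Compute gradient at (-3.2464, 1.4591).
grad_x = 2*4*-3.2464 - 15 = -40.9712
grad_y = 2*6*1.4591 - 12 = 5.5092
Step 2: Gradient step.
x_raw = -3.2464 - 0.01*-40.9712 = -2.8367
y_raw = 1.4591 - 0.01*5.5092 = 1.404
Step 3: Project onto [-3, 4].
x_proj = clip(-2.8367) = -2.8367
y_proj = clip(1.404) = 1.404
Step 4: Evaluate f.
f(-2.8367, 1.404) = 69.7169


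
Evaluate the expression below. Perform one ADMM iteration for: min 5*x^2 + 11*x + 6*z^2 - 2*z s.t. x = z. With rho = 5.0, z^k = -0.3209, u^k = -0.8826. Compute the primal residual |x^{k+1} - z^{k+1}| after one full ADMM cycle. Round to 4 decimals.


ADMM iteration with rho = 5.0, z^k = -0.3209, u^k = -0.8826
Step 1: x-update.
Minimize 5*x^2 + 11*x + (5.0/2)*(x + 0.3209 - 0.8826)^2
FOC: (2*5 + 5.0)*x = -11 + 5.0*(-0.3209 + 0.8826)
x^{k+1} = -0.5461
Step 2: z-update.
Minimize 6*z^2 - 2*z + (5.0/2)*(-0.5461 - z - 0.8826)^2
FOC: (2*6 + 5.0)*z = 2 + 5.0*(-0.5461 - 0.8826)
z^{k+1} = -0.3026
Step 3: u-update.
u^{k+1} = -0.8826 - 0.5461 + 0.3026 = -1.1261
Step 4: Primal residual = |-0.5461 + 0.3026| = 0.2435


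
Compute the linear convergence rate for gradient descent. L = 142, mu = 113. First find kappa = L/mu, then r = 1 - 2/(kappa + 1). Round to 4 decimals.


Step 1: Compute the condition number.
kappa = L/mu = 142/113 = 1.2566
Step 2: Compute the convergence rate.
r = 1 - 2/(kappa + 1) = 1 - 2*mu/(L + mu) = (L - mu)/(L + mu) = 29/255 = 0.1137


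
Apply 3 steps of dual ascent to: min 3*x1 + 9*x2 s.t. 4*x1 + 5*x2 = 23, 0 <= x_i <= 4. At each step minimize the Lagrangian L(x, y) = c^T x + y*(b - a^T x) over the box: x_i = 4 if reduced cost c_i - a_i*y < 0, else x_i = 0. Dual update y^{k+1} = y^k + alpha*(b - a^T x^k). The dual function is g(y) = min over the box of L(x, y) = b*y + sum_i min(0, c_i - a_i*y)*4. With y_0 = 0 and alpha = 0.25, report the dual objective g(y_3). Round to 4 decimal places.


Dual ascent for LP: min 3*x1 + 9*x2, 4*x1 + 5*x2 = 23, 0 <= x_i <= 4
Step 1: y^k = 0.0, reduced costs: (3.0, 9.0)
  x^k = (0.0, 0.0), subgradient = b - a^T x = 23.0
  y^{k+1} = 0.0 + 0.25*23.0 = 5.75
Step 2: y^k = 5.75, reduced costs: (-20.0, -19.75)
  x^k = (4.0, 4.0), subgradient = b - a^T x = -13.0
  y^{k+1} = 5.75 + 0.25*-13.0 = 2.5
Step 3: y^k = 2.5, reduced costs: (-7.0, -3.5)
  x^k = (4.0, 4.0), subgradient = b - a^T x = -13.0
  y^{k+1} = 2.5 + 0.25*-13.0 = -0.75
Dual objective at y_3 = -0.75: reduced costs (6.0, 12.75), box minimizer x = (0.0, 0.0)
g(y_3) = b*y + (c1 - a1*y)*x1 + (c2 - a2*y)*x2 = 23*(-0.75) + 6.0*0.0 + 12.75*0.0 = -17.25 + 0.0 + 0.0 = -17.25


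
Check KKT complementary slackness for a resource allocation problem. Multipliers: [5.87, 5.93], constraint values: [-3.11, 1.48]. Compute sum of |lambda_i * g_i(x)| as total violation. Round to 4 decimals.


KKT complementary slackness check:
lambda_1 * g_1 = 5.87 * -3.11 = -18.2557
lambda_2 * g_2 = 5.93 * 1.48 = 8.7764
Total violation = 18.2557 + 8.7764 = 27.0321


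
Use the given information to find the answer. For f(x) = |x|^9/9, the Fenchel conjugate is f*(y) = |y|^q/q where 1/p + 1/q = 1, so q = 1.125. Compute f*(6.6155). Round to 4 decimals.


The conjugate exponent q satisfies 1/p + 1/q = 1.
p = 9, so q = 9/(9 - 1) = 1.125
|y|^q = 6.6155^1.125 = 8.3779
f*(6.6155) = 8.3779 / 1.125 = 7.447


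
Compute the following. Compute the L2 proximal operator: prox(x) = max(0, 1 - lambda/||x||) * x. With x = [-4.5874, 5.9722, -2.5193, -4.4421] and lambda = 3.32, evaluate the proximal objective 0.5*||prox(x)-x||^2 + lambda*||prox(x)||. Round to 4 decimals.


Step 1: Compute ||x||.
||x|| = 9.0989
Step 2: Compute scaling factor.
scale = max(0, 1 - 3.32/9.0989) = 0.6351
Step 3: prox(x) = [-2.9136, 3.7931, -1.6001, -2.8213]
||prox(x)|| = 5.7789
Step 4: Proximal objective.
0.5*||prox-x||^2 = 5.5112
lambda*||prox|| = 19.1859
Total = 24.6972
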